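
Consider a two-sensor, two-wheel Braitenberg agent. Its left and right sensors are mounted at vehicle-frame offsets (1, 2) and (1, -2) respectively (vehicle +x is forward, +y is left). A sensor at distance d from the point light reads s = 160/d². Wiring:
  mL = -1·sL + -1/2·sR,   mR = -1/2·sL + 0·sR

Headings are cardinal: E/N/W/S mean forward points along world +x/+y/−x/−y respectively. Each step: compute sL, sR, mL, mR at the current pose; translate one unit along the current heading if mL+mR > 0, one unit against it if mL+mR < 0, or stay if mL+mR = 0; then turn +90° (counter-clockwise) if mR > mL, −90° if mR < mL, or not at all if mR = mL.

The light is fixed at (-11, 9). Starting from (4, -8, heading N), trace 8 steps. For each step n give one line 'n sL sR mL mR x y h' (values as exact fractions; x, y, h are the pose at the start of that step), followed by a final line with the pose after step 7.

n=0: pose=(4,-8,N); sL=32/85, sR=32/109; mL=-4848/9265, mR=-16/85; mL+mR=-6592/9265 → advance -1; mR−mL=3104/9265 → turn +1·90°
n=1: pose=(4,-9,W); sL=40/149, sR=40/113; mL=-7500/16837, mR=-20/149; mL+mR=-9760/16837 → advance -1; mR−mL=5240/16837 → turn +1·90°
n=2: pose=(5,-9,S); sL=32/137, sR=160/557; mL=-28784/76309, mR=-16/137; mL+mR=-37696/76309 → advance -1; mR−mL=19872/76309 → turn +1·90°
n=3: pose=(5,-8,E); sL=80/257, sR=16/65; mL=-7256/16705, mR=-40/257; mL+mR=-9856/16705 → advance -1; mR−mL=4656/16705 → turn +1·90°
n=4: pose=(4,-8,N); sL=32/85, sR=32/109; mL=-4848/9265, mR=-16/85; mL+mR=-6592/9265 → advance -1; mR−mL=3104/9265 → turn +1·90°
n=5: pose=(4,-9,W); sL=40/149, sR=40/113; mL=-7500/16837, mR=-20/149; mL+mR=-9760/16837 → advance -1; mR−mL=5240/16837 → turn +1·90°
n=6: pose=(5,-9,S); sL=32/137, sR=160/557; mL=-28784/76309, mR=-16/137; mL+mR=-37696/76309 → advance -1; mR−mL=19872/76309 → turn +1·90°
n=7: pose=(5,-8,E); sL=80/257, sR=16/65; mL=-7256/16705, mR=-40/257; mL+mR=-9856/16705 → advance -1; mR−mL=4656/16705 → turn +1·90°

0 32/85 32/109 -4848/9265 -16/85 4 -8 N
1 40/149 40/113 -7500/16837 -20/149 4 -9 W
2 32/137 160/557 -28784/76309 -16/137 5 -9 S
3 80/257 16/65 -7256/16705 -40/257 5 -8 E
4 32/85 32/109 -4848/9265 -16/85 4 -8 N
5 40/149 40/113 -7500/16837 -20/149 4 -9 W
6 32/137 160/557 -28784/76309 -16/137 5 -9 S
7 80/257 16/65 -7256/16705 -40/257 5 -8 E
final 4 -8 N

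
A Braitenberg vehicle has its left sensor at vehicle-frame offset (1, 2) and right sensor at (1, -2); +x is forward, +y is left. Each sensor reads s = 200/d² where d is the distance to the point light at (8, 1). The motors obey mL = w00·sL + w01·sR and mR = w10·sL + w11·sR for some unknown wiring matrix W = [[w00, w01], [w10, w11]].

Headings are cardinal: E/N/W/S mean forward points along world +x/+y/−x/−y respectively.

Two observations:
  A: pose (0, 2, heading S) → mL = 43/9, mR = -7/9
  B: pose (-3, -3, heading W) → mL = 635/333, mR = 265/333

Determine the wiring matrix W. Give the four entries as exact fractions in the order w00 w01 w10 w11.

1/2 1 -1/2 1

obs A: pose=(0,2,S) → sL=50/9, sR=2, mL=43/9, mR=-7/9
obs B: pose=(-3,-3,W) → sL=10/9, sR=50/37, mL=635/333, mR=265/333
sensor matrix S = [[50/9, 2], [10/9, 50/37]]; det S = 1760/333
solve [mL_A; mL_B] = S·[w00; w01] and [mR_A; mR_B] = S·[w10; w11]:
  w00 = 1/2, w01 = 1, w10 = -1/2, w11 = 1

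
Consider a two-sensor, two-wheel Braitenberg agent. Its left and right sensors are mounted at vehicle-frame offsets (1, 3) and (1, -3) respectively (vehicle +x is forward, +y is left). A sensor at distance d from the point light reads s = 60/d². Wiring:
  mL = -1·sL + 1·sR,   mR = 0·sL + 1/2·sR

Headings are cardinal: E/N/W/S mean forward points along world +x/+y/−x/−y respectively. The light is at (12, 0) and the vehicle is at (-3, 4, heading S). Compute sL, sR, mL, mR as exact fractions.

20/51 20/111 -400/1887 10/111

left sensor world pos  = (0, 3); dL² = 153
right sensor world pos = (-6, 3); dR² = 333
sL = 60/153 = 20/51
sR = 60/333 = 20/111
mL = -1·sL + 1·sR = -400/1887
mR = 0·sL + 1/2·sR = 10/111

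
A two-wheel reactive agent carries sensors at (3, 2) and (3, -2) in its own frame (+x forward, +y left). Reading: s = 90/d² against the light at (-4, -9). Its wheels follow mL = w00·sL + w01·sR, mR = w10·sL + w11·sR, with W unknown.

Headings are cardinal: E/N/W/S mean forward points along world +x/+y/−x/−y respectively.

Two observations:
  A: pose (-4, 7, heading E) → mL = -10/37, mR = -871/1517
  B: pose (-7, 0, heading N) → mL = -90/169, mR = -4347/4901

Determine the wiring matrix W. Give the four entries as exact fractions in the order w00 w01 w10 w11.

-1 0 -1/2 -1

obs A: pose=(-4,7,E) → sL=10/37, sR=18/41, mL=-10/37, mR=-871/1517
obs B: pose=(-7,0,N) → sL=90/169, sR=18/29, mL=-90/169, mR=-4347/4901
sensor matrix S = [[10/37, 18/41], [90/169, 18/29]]; det S = -491040/7434817
solve [mL_A; mL_B] = S·[w00; w01] and [mR_A; mR_B] = S·[w10; w11]:
  w00 = -1, w01 = 0, w10 = -1/2, w11 = -1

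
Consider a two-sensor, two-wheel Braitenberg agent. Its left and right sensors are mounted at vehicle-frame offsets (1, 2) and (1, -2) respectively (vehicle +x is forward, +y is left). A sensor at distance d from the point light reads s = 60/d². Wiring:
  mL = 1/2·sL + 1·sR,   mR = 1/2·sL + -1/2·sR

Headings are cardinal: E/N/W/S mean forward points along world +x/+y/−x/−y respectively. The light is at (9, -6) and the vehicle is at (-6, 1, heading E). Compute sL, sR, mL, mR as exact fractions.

left sensor world pos  = (-5, 3); dL² = 277
right sensor world pos = (-5, -1); dR² = 221
sL = 60/277 = 60/277
sR = 60/221 = 60/221
mL = 1/2·sL + 1·sR = 23250/61217
mR = 1/2·sL + -1/2·sR = -1680/61217

60/277 60/221 23250/61217 -1680/61217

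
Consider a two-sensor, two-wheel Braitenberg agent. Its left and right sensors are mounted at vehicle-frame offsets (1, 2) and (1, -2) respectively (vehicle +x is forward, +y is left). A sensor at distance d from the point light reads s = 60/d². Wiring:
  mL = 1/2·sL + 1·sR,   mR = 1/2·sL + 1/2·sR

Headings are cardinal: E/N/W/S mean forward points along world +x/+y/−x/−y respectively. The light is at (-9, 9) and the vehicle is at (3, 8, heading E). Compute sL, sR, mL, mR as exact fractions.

6/17 30/89 777/1513 522/1513

left sensor world pos  = (4, 10); dL² = 170
right sensor world pos = (4, 6); dR² = 178
sL = 60/170 = 6/17
sR = 60/178 = 30/89
mL = 1/2·sL + 1·sR = 777/1513
mR = 1/2·sL + 1/2·sR = 522/1513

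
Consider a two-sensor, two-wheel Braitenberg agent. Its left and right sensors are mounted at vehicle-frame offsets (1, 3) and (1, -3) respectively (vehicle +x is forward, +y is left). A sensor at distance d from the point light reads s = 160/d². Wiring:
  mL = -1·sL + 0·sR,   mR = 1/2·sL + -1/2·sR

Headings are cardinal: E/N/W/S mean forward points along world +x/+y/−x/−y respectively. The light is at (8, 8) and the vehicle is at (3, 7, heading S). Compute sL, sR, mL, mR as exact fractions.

left sensor world pos  = (6, 6); dL² = 8
right sensor world pos = (0, 6); dR² = 68
sL = 160/8 = 20
sR = 160/68 = 40/17
mL = -1·sL + 0·sR = -20
mR = 1/2·sL + -1/2·sR = 150/17

20 40/17 -20 150/17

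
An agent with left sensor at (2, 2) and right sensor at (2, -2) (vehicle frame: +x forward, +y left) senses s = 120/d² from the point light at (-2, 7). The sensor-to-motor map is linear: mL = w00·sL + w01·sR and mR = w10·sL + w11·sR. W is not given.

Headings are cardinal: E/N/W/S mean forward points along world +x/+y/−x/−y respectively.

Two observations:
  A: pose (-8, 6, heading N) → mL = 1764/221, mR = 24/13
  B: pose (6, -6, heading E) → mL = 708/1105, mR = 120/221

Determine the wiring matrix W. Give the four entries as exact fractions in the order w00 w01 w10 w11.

1/2 1 1 0

obs A: pose=(-8,6,N) → sL=24/13, sR=120/17, mL=1764/221, mR=24/13
obs B: pose=(6,-6,E) → sL=120/221, sR=24/65, mL=708/1105, mR=120/221
sensor matrix S = [[24/13, 120/17], [120/221, 24/65]]; det S = -769536/244205
solve [mL_A; mL_B] = S·[w00; w01] and [mR_A; mR_B] = S·[w10; w11]:
  w00 = 1/2, w01 = 1, w10 = 1, w11 = 0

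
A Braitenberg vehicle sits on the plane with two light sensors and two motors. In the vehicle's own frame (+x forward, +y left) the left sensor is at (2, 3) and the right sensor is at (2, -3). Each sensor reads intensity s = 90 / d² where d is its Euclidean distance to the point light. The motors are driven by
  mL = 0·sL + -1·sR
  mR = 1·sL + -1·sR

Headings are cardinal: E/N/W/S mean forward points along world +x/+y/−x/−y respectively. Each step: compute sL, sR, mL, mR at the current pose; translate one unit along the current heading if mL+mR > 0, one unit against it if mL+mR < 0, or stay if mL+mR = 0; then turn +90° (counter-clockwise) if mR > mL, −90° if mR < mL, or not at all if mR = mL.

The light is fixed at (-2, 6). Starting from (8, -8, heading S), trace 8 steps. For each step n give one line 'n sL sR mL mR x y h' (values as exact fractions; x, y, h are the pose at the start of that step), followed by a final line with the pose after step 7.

n=0: pose=(8,-8,S); sL=18/85, sR=18/61; mL=-18/61, mR=-432/5185; mL+mR=-1962/5185 → advance -1; mR−mL=18/85 → turn +1·90°
n=1: pose=(8,-7,E); sL=45/122, sR=9/40; mL=-9/40, mR=351/2440; mL+mR=-99/1220 → advance -1; mR−mL=45/122 → turn +1·90°
n=2: pose=(7,-7,N); sL=90/157, sR=18/53; mL=-18/53, mR=1944/8321; mL+mR=-882/8321 → advance -1; mR−mL=90/157 → turn +1·90°
n=3: pose=(7,-8,W); sL=45/169, sR=9/17; mL=-9/17, mR=-756/2873; mL+mR=-2277/2873 → advance -1; mR−mL=45/169 → turn +1·90°
n=4: pose=(8,-8,S); sL=18/85, sR=18/61; mL=-18/61, mR=-432/5185; mL+mR=-1962/5185 → advance -1; mR−mL=18/85 → turn +1·90°
n=5: pose=(8,-7,E); sL=45/122, sR=9/40; mL=-9/40, mR=351/2440; mL+mR=-99/1220 → advance -1; mR−mL=45/122 → turn +1·90°
n=6: pose=(7,-7,N); sL=90/157, sR=18/53; mL=-18/53, mR=1944/8321; mL+mR=-882/8321 → advance -1; mR−mL=90/157 → turn +1·90°
n=7: pose=(7,-8,W); sL=45/169, sR=9/17; mL=-9/17, mR=-756/2873; mL+mR=-2277/2873 → advance -1; mR−mL=45/169 → turn +1·90°

0 18/85 18/61 -18/61 -432/5185 8 -8 S
1 45/122 9/40 -9/40 351/2440 8 -7 E
2 90/157 18/53 -18/53 1944/8321 7 -7 N
3 45/169 9/17 -9/17 -756/2873 7 -8 W
4 18/85 18/61 -18/61 -432/5185 8 -8 S
5 45/122 9/40 -9/40 351/2440 8 -7 E
6 90/157 18/53 -18/53 1944/8321 7 -7 N
7 45/169 9/17 -9/17 -756/2873 7 -8 W
final 8 -8 S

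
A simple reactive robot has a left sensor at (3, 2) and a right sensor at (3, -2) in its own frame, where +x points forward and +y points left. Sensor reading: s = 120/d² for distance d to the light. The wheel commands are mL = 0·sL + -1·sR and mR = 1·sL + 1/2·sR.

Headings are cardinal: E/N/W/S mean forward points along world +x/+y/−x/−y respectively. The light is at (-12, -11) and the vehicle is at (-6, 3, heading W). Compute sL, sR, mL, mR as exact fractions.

left sensor world pos  = (-9, 1); dL² = 153
right sensor world pos = (-9, 5); dR² = 265
sL = 120/153 = 40/51
sR = 120/265 = 24/53
mL = 0·sL + -1·sR = -24/53
mR = 1·sL + 1/2·sR = 2732/2703

40/51 24/53 -24/53 2732/2703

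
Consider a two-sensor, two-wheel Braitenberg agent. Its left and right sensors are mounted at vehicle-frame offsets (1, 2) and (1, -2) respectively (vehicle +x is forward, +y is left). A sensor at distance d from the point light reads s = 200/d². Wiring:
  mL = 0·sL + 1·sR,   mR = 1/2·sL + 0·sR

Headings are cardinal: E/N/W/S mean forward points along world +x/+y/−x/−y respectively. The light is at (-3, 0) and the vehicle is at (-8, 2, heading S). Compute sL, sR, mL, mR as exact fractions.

20 4 4 10

left sensor world pos  = (-6, 1); dL² = 10
right sensor world pos = (-10, 1); dR² = 50
sL = 200/10 = 20
sR = 200/50 = 4
mL = 0·sL + 1·sR = 4
mR = 1/2·sL + 0·sR = 10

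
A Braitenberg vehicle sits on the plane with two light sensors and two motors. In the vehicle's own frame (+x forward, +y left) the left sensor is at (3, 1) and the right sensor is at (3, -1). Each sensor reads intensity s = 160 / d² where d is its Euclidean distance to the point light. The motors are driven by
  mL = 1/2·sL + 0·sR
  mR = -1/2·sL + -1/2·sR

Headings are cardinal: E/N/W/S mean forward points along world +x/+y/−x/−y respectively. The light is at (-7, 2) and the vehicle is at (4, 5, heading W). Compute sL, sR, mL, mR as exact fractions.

40/17 2 20/17 -37/17

left sensor world pos  = (1, 4); dL² = 68
right sensor world pos = (1, 6); dR² = 80
sL = 160/68 = 40/17
sR = 160/80 = 2
mL = 1/2·sL + 0·sR = 20/17
mR = -1/2·sL + -1/2·sR = -37/17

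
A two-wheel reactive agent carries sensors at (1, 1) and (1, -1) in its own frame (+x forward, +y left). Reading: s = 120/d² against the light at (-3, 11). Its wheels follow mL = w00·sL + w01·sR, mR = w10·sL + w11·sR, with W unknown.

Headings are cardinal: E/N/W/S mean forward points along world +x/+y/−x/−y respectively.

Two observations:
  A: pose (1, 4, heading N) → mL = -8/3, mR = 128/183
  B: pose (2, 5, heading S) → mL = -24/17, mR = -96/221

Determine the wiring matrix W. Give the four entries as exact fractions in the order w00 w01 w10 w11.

obs A: pose=(1,4,N) → sL=8/3, sR=120/61, mL=-8/3, mR=128/183
obs B: pose=(2,5,S) → sL=24/17, sR=24/13, mL=-24/17, mR=-96/221
sensor matrix S = [[8/3, 120/61], [24/17, 24/13]]; det S = 28928/13481
solve [mL_A; mL_B] = S·[w00; w01] and [mR_A; mR_B] = S·[w10; w11]:
  w00 = -1, w01 = 0, w10 = 1, w11 = -1

-1 0 1 -1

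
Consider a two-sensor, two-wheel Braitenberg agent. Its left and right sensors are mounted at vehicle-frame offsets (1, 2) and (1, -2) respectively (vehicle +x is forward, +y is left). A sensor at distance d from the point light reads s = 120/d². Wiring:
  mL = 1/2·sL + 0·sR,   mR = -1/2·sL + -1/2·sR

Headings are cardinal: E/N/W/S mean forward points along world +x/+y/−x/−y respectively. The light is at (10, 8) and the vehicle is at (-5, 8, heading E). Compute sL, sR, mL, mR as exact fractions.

3/5 3/5 3/10 -3/5

left sensor world pos  = (-4, 10); dL² = 200
right sensor world pos = (-4, 6); dR² = 200
sL = 120/200 = 3/5
sR = 120/200 = 3/5
mL = 1/2·sL + 0·sR = 3/10
mR = -1/2·sL + -1/2·sR = -3/5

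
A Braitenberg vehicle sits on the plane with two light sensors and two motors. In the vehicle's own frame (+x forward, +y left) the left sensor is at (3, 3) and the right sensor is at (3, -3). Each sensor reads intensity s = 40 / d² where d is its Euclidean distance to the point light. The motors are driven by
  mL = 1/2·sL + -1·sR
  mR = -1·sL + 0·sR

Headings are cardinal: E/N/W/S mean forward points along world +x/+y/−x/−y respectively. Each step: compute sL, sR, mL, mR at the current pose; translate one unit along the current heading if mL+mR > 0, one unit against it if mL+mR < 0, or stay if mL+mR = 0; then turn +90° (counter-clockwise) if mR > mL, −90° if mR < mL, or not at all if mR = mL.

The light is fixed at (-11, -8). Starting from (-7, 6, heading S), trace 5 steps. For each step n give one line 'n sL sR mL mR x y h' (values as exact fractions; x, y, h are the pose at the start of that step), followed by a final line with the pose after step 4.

n=0: pose=(-7,6,S); sL=4/17, sR=20/61; mL=-218/1037, mR=-4/17; mL+mR=-462/1037 → advance -1; mR−mL=-26/1037 → turn -1·90°
n=1: pose=(-7,7,W); sL=8/29, sR=8/65; mL=28/1885, mR=-8/29; mL+mR=-492/1885 → advance -1; mR−mL=-548/1885 → turn -1·90°
n=2: pose=(-6,7,N); sL=5/41, sR=10/97; mL=-335/7954, mR=-5/41; mL+mR=-1305/7954 → advance -1; mR−mL=-635/7954 → turn -1·90°
n=3: pose=(-6,6,E); sL=40/353, sR=8/37; mL=-2084/13061, mR=-40/353; mL+mR=-3564/13061 → advance -1; mR−mL=604/13061 → turn +1·90°
n=4: pose=(-7,6,N); sL=4/29, sR=20/169; mL=-242/4901, mR=-4/29; mL+mR=-918/4901 → advance -1; mR−mL=-434/4901 → turn -1·90°

0 4/17 20/61 -218/1037 -4/17 -7 6 S
1 8/29 8/65 28/1885 -8/29 -7 7 W
2 5/41 10/97 -335/7954 -5/41 -6 7 N
3 40/353 8/37 -2084/13061 -40/353 -6 6 E
4 4/29 20/169 -242/4901 -4/29 -7 6 N
final -7 5 E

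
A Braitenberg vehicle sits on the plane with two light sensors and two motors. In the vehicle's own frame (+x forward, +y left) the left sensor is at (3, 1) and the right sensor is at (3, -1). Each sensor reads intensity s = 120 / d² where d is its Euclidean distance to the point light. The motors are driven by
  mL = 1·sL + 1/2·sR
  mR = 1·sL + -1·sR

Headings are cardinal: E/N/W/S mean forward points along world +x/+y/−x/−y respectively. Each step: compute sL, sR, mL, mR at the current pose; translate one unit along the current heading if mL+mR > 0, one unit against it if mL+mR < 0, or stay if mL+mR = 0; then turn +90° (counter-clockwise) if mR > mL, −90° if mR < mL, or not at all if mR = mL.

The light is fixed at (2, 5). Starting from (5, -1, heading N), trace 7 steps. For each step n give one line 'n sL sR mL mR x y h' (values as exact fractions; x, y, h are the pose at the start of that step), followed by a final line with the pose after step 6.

0 120/13 24/5 756/65 288/65 5 -1 N
1 30/13 5/3 245/78 25/39 5 0 E
2 120/89 120/73 14100/6497 -1920/6497 6 0 S
3 12/5 60/13 306/65 -144/65 6 -1 W
4 120/13 24/5 756/65 288/65 5 -1 N
5 30/13 5/3 245/78 25/39 5 0 E
6 120/89 120/73 14100/6497 -1920/6497 6 0 S
final 6 -1 W

n=0: pose=(5,-1,N); sL=120/13, sR=24/5; mL=756/65, mR=288/65; mL+mR=1044/65 → advance +1; mR−mL=-36/5 → turn -1·90°
n=1: pose=(5,0,E); sL=30/13, sR=5/3; mL=245/78, mR=25/39; mL+mR=295/78 → advance +1; mR−mL=-5/2 → turn -1·90°
n=2: pose=(6,0,S); sL=120/89, sR=120/73; mL=14100/6497, mR=-1920/6497; mL+mR=12180/6497 → advance +1; mR−mL=-180/73 → turn -1·90°
n=3: pose=(6,-1,W); sL=12/5, sR=60/13; mL=306/65, mR=-144/65; mL+mR=162/65 → advance +1; mR−mL=-90/13 → turn -1·90°
n=4: pose=(5,-1,N); sL=120/13, sR=24/5; mL=756/65, mR=288/65; mL+mR=1044/65 → advance +1; mR−mL=-36/5 → turn -1·90°
n=5: pose=(5,0,E); sL=30/13, sR=5/3; mL=245/78, mR=25/39; mL+mR=295/78 → advance +1; mR−mL=-5/2 → turn -1·90°
n=6: pose=(6,0,S); sL=120/89, sR=120/73; mL=14100/6497, mR=-1920/6497; mL+mR=12180/6497 → advance +1; mR−mL=-180/73 → turn -1·90°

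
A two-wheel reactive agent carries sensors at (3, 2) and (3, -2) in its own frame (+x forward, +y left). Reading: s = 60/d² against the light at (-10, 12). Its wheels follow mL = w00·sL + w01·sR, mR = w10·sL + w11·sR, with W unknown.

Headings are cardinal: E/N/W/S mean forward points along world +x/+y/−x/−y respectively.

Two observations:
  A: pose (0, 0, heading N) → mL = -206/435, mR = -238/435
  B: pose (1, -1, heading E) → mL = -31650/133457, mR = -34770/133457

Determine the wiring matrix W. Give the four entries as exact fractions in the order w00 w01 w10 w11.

obs A: pose=(0,0,N) → sL=12/29, sR=4/15, mL=-206/435, mR=-238/435
obs B: pose=(1,-1,E) → sL=60/317, sR=60/421, mL=-31650/133457, mR=-34770/133457
sensor matrix S = [[12/29, 4/15], [60/317, 60/421]]; det S = 32896/3870253
solve [mL_A; mL_B] = S·[w00; w01] and [mR_A; mR_B] = S·[w10; w11]:
  w00 = -1/2, w01 = -1, w10 = -1, w11 = -1/2

-1/2 -1 -1 -1/2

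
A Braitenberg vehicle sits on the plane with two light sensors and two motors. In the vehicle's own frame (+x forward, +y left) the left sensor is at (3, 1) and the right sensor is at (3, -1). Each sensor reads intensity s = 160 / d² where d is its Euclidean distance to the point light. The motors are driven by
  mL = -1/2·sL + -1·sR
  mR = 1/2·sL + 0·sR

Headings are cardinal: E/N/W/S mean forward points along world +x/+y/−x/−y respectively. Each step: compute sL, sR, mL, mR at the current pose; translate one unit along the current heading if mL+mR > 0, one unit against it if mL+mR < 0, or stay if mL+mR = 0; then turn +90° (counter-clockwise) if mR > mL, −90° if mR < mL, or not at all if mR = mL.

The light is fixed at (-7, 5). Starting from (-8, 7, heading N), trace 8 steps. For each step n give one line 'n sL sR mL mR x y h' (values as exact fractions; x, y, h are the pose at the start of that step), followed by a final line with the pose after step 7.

n=0: pose=(-8,7,N); sL=160/29, sR=32/5; mL=-1328/145, mR=80/29; mL+mR=-32/5 → advance -1; mR−mL=1728/145 → turn +1·90°
n=1: pose=(-8,6,W); sL=10, sR=8; mL=-13, mR=5; mL+mR=-8 → advance -1; mR−mL=18 → turn +1·90°
n=2: pose=(-7,6,S); sL=32, sR=32; mL=-48, mR=16; mL+mR=-32 → advance -1; mR−mL=64 → turn +1·90°
n=3: pose=(-7,7,E); sL=80/9, sR=16; mL=-184/9, mR=40/9; mL+mR=-16 → advance -1; mR−mL=224/9 → turn +1·90°
n=4: pose=(-8,7,N); sL=160/29, sR=32/5; mL=-1328/145, mR=80/29; mL+mR=-32/5 → advance -1; mR−mL=1728/145 → turn +1·90°
n=5: pose=(-8,6,W); sL=10, sR=8; mL=-13, mR=5; mL+mR=-8 → advance -1; mR−mL=18 → turn +1·90°
n=6: pose=(-7,6,S); sL=32, sR=32; mL=-48, mR=16; mL+mR=-32 → advance -1; mR−mL=64 → turn +1·90°
n=7: pose=(-7,7,E); sL=80/9, sR=16; mL=-184/9, mR=40/9; mL+mR=-16 → advance -1; mR−mL=224/9 → turn +1·90°

0 160/29 32/5 -1328/145 80/29 -8 7 N
1 10 8 -13 5 -8 6 W
2 32 32 -48 16 -7 6 S
3 80/9 16 -184/9 40/9 -7 7 E
4 160/29 32/5 -1328/145 80/29 -8 7 N
5 10 8 -13 5 -8 6 W
6 32 32 -48 16 -7 6 S
7 80/9 16 -184/9 40/9 -7 7 E
final -8 7 N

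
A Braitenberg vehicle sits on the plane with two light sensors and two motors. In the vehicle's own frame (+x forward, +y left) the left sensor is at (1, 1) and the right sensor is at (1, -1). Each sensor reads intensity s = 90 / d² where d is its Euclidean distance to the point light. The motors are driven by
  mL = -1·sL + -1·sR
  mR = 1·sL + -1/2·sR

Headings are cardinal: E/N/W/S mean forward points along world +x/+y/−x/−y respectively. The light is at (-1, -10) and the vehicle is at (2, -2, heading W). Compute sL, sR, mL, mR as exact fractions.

left sensor world pos  = (1, -3); dL² = 53
right sensor world pos = (1, -1); dR² = 85
sL = 90/53 = 90/53
sR = 90/85 = 18/17
mL = -1·sL + -1·sR = -2484/901
mR = 1·sL + -1/2·sR = 1053/901

90/53 18/17 -2484/901 1053/901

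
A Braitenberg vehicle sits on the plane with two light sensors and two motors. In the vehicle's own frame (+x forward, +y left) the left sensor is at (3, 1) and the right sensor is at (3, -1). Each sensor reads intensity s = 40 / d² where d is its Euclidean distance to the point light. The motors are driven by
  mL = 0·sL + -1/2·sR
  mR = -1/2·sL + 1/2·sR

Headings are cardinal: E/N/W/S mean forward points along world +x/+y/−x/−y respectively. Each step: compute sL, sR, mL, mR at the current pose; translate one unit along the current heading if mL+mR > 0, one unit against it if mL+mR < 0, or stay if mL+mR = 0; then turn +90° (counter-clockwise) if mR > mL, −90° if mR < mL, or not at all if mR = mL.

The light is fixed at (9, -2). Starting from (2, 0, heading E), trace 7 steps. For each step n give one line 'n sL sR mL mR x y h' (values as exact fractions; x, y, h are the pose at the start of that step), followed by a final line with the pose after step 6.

n=0: pose=(2,0,E); sL=8/5, sR=40/17; mL=-20/17, mR=32/85; mL+mR=-4/5 → advance -1; mR−mL=132/85 → turn +1·90°
n=1: pose=(1,0,N); sL=20/53, sR=20/37; mL=-10/37, mR=160/1961; mL+mR=-10/53 → advance -1; mR−mL=690/1961 → turn +1·90°
n=2: pose=(1,-1,W); sL=40/121, sR=8/25; mL=-4/25, mR=-16/3025; mL+mR=-20/121 → advance -1; mR−mL=468/3025 → turn +1·90°
n=3: pose=(2,-1,S); sL=1, sR=10/17; mL=-5/17, mR=-7/34; mL+mR=-1/2 → advance -1; mR−mL=3/34 → turn +1·90°
n=4: pose=(2,0,E); sL=8/5, sR=40/17; mL=-20/17, mR=32/85; mL+mR=-4/5 → advance -1; mR−mL=132/85 → turn +1·90°
n=5: pose=(1,0,N); sL=20/53, sR=20/37; mL=-10/37, mR=160/1961; mL+mR=-10/53 → advance -1; mR−mL=690/1961 → turn +1·90°
n=6: pose=(1,-1,W); sL=40/121, sR=8/25; mL=-4/25, mR=-16/3025; mL+mR=-20/121 → advance -1; mR−mL=468/3025 → turn +1·90°

0 8/5 40/17 -20/17 32/85 2 0 E
1 20/53 20/37 -10/37 160/1961 1 0 N
2 40/121 8/25 -4/25 -16/3025 1 -1 W
3 1 10/17 -5/17 -7/34 2 -1 S
4 8/5 40/17 -20/17 32/85 2 0 E
5 20/53 20/37 -10/37 160/1961 1 0 N
6 40/121 8/25 -4/25 -16/3025 1 -1 W
final 2 -1 S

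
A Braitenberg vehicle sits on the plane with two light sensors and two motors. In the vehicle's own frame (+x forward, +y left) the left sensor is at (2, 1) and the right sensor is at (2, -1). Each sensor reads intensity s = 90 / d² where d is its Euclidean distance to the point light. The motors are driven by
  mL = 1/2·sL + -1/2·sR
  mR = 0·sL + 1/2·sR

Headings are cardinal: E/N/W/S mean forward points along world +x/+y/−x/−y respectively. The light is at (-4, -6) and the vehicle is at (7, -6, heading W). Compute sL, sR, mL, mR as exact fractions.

left sensor world pos  = (5, -7); dL² = 82
right sensor world pos = (5, -5); dR² = 82
sL = 90/82 = 45/41
sR = 90/82 = 45/41
mL = 1/2·sL + -1/2·sR = 0
mR = 0·sL + 1/2·sR = 45/82

45/41 45/41 0 45/82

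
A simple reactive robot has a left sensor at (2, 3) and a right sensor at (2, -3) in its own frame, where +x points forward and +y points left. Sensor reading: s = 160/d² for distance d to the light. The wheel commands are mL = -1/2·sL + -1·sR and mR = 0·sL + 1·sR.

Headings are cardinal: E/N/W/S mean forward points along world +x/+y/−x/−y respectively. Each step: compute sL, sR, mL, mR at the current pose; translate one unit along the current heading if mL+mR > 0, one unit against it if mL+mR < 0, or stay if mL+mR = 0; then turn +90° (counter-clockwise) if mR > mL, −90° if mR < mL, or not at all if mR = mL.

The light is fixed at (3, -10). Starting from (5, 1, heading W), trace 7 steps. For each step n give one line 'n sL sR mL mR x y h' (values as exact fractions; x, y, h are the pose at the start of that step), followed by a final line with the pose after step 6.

n=0: pose=(5,1,W); sL=5/2, sR=40/49; mL=-405/196, mR=40/49; mL+mR=-5/4 → advance -1; mR−mL=565/196 → turn +1·90°
n=1: pose=(6,1,S); sL=160/117, sR=160/81; mL=-2800/1053, mR=160/81; mL+mR=-80/117 → advance -1; mR−mL=4880/1053 → turn +1·90°
n=2: pose=(6,2,E); sL=16/25, sR=80/53; mL=-2424/1325, mR=80/53; mL+mR=-8/25 → advance -1; mR−mL=4424/1325 → turn +1·90°
n=3: pose=(5,2,N); sL=160/197, sR=160/221; mL=-49200/43537, mR=160/221; mL+mR=-80/197 → advance -1; mR−mL=80720/43537 → turn +1·90°
n=4: pose=(5,1,W); sL=5/2, sR=40/49; mL=-405/196, mR=40/49; mL+mR=-5/4 → advance -1; mR−mL=565/196 → turn +1·90°
n=5: pose=(6,1,S); sL=160/117, sR=160/81; mL=-2800/1053, mR=160/81; mL+mR=-80/117 → advance -1; mR−mL=4880/1053 → turn +1·90°
n=6: pose=(6,2,E); sL=16/25, sR=80/53; mL=-2424/1325, mR=80/53; mL+mR=-8/25 → advance -1; mR−mL=4424/1325 → turn +1·90°

0 5/2 40/49 -405/196 40/49 5 1 W
1 160/117 160/81 -2800/1053 160/81 6 1 S
2 16/25 80/53 -2424/1325 80/53 6 2 E
3 160/197 160/221 -49200/43537 160/221 5 2 N
4 5/2 40/49 -405/196 40/49 5 1 W
5 160/117 160/81 -2800/1053 160/81 6 1 S
6 16/25 80/53 -2424/1325 80/53 6 2 E
final 5 2 N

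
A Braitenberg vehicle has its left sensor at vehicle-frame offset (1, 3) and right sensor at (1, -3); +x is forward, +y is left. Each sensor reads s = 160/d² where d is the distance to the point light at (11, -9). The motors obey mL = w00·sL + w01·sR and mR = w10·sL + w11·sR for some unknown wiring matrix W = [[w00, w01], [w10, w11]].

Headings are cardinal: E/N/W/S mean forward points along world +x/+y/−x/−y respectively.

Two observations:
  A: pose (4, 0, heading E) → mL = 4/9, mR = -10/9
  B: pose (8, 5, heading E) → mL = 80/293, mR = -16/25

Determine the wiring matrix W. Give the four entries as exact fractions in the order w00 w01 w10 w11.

obs A: pose=(4,0,E) → sL=8/9, sR=20/9, mL=4/9, mR=-10/9
obs B: pose=(8,5,E) → sL=160/293, sR=32/25, mL=80/293, mR=-16/25
sensor matrix S = [[8/9, 20/9], [160/293, 32/25]]; det S = -1664/21975
solve [mL_A; mL_B] = S·[w00; w01] and [mR_A; mR_B] = S·[w10; w11]:
  w00 = 1/2, w01 = 0, w10 = 0, w11 = -1/2

1/2 0 0 -1/2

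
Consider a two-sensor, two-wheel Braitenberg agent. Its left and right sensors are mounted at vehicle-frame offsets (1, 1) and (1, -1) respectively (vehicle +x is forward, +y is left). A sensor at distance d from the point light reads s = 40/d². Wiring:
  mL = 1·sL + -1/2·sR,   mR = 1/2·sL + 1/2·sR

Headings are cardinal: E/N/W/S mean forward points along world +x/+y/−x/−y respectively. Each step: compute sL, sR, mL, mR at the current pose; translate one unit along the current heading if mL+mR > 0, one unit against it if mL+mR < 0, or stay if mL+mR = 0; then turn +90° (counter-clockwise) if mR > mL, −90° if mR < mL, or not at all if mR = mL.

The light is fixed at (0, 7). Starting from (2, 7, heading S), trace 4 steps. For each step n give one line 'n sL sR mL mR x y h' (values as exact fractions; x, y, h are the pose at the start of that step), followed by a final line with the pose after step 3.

n=0: pose=(2,7,S); sL=4, sR=20; mL=-6, mR=12; mL+mR=6 → advance +1; mR−mL=18 → turn +1·90°
n=1: pose=(2,6,E); sL=40/9, sR=40/13; mL=340/117, mR=440/117; mL+mR=20/3 → advance +1; mR−mL=100/117 → turn +1·90°
n=2: pose=(3,6,N); sL=10, sR=5/2; mL=35/4, mR=25/4; mL+mR=15 → advance +1; mR−mL=-5/2 → turn -1·90°
n=3: pose=(3,7,E); sL=40/17, sR=40/17; mL=20/17, mR=40/17; mL+mR=60/17 → advance +1; mR−mL=20/17 → turn +1·90°

0 4 20 -6 12 2 7 S
1 40/9 40/13 340/117 440/117 2 6 E
2 10 5/2 35/4 25/4 3 6 N
3 40/17 40/17 20/17 40/17 3 7 E
final 4 7 N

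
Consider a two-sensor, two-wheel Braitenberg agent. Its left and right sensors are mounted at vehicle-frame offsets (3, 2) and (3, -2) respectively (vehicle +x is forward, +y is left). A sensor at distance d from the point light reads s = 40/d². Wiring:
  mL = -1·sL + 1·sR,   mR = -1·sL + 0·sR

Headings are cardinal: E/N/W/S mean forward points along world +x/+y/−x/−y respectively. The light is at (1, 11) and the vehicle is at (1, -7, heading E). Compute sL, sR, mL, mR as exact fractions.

8/53 40/409 -1152/21677 -8/53

left sensor world pos  = (4, -5); dL² = 265
right sensor world pos = (4, -9); dR² = 409
sL = 40/265 = 8/53
sR = 40/409 = 40/409
mL = -1·sL + 1·sR = -1152/21677
mR = -1·sL + 0·sR = -8/53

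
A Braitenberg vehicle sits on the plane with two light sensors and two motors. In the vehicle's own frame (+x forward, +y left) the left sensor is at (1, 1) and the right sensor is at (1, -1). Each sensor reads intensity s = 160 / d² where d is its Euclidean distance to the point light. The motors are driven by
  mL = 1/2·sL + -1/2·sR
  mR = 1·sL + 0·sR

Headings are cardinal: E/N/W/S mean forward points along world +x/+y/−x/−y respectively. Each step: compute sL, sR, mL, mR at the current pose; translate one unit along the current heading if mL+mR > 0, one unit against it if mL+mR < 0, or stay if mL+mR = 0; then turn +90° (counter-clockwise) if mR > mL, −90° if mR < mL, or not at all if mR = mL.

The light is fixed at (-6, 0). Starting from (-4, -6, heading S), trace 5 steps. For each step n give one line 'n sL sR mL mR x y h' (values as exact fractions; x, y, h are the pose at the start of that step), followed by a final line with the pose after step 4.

0 80/29 16/5 -32/145 80/29 -4 -6 S
1 32/9 160/73 448/657 32/9 -4 -7 E
2 4 40/13 6/13 4 -3 -7 N
3 160/53 160/29 -1920/1537 160/53 -3 -6 W
4 80/29 16/5 -32/145 80/29 -4 -6 S
final -4 -7 E

n=0: pose=(-4,-6,S); sL=80/29, sR=16/5; mL=-32/145, mR=80/29; mL+mR=368/145 → advance +1; mR−mL=432/145 → turn +1·90°
n=1: pose=(-4,-7,E); sL=32/9, sR=160/73; mL=448/657, mR=32/9; mL+mR=928/219 → advance +1; mR−mL=1888/657 → turn +1·90°
n=2: pose=(-3,-7,N); sL=4, sR=40/13; mL=6/13, mR=4; mL+mR=58/13 → advance +1; mR−mL=46/13 → turn +1·90°
n=3: pose=(-3,-6,W); sL=160/53, sR=160/29; mL=-1920/1537, mR=160/53; mL+mR=2720/1537 → advance +1; mR−mL=6560/1537 → turn +1·90°
n=4: pose=(-4,-6,S); sL=80/29, sR=16/5; mL=-32/145, mR=80/29; mL+mR=368/145 → advance +1; mR−mL=432/145 → turn +1·90°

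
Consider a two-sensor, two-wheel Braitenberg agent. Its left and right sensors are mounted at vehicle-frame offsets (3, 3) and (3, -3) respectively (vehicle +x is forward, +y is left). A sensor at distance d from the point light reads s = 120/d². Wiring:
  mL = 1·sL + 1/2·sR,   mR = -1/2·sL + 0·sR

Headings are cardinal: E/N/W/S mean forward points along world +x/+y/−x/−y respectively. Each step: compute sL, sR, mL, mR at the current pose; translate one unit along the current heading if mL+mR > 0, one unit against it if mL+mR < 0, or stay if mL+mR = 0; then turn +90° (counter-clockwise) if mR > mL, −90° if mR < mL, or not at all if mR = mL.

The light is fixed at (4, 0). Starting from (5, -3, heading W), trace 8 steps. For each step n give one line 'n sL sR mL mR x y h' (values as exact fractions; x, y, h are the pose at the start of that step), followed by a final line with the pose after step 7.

0 3 30 18 -3/2 5 -3 W
1 40/3 40/3 20 -20/3 4 -3 N
2 12 60/17 234/17 -6 4 -2 E
3 120/41 120/29 5940/1189 -60/41 5 -2 S
4 3 30 18 -3/2 5 -3 W
5 40/3 40/3 20 -20/3 4 -3 N
6 12 60/17 234/17 -6 4 -2 E
7 120/41 120/29 5940/1189 -60/41 5 -2 S
final 5 -3 W

n=0: pose=(5,-3,W); sL=3, sR=30; mL=18, mR=-3/2; mL+mR=33/2 → advance +1; mR−mL=-39/2 → turn -1·90°
n=1: pose=(4,-3,N); sL=40/3, sR=40/3; mL=20, mR=-20/3; mL+mR=40/3 → advance +1; mR−mL=-80/3 → turn -1·90°
n=2: pose=(4,-2,E); sL=12, sR=60/17; mL=234/17, mR=-6; mL+mR=132/17 → advance +1; mR−mL=-336/17 → turn -1·90°
n=3: pose=(5,-2,S); sL=120/41, sR=120/29; mL=5940/1189, mR=-60/41; mL+mR=4200/1189 → advance +1; mR−mL=-7680/1189 → turn -1·90°
n=4: pose=(5,-3,W); sL=3, sR=30; mL=18, mR=-3/2; mL+mR=33/2 → advance +1; mR−mL=-39/2 → turn -1·90°
n=5: pose=(4,-3,N); sL=40/3, sR=40/3; mL=20, mR=-20/3; mL+mR=40/3 → advance +1; mR−mL=-80/3 → turn -1·90°
n=6: pose=(4,-2,E); sL=12, sR=60/17; mL=234/17, mR=-6; mL+mR=132/17 → advance +1; mR−mL=-336/17 → turn -1·90°
n=7: pose=(5,-2,S); sL=120/41, sR=120/29; mL=5940/1189, mR=-60/41; mL+mR=4200/1189 → advance +1; mR−mL=-7680/1189 → turn -1·90°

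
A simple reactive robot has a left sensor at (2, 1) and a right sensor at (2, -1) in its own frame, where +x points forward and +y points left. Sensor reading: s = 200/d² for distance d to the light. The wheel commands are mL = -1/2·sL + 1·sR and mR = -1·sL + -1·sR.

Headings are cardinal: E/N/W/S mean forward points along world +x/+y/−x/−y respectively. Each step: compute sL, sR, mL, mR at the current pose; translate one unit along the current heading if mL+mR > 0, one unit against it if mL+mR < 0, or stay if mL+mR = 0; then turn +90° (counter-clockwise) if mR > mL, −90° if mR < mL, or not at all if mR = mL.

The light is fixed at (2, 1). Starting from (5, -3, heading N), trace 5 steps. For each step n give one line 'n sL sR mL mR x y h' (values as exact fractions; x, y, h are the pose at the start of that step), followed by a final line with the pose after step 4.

n=0: pose=(5,-3,N); sL=25, sR=10; mL=-5/2, mR=-35; mL+mR=-75/2 → advance -1; mR−mL=-65/2 → turn -1·90°
n=1: pose=(5,-4,E); sL=200/41, sR=200/61; mL=2100/2501, mR=-20400/2501; mL+mR=-300/41 → advance -1; mR−mL=-22500/2501 → turn -1·90°
n=2: pose=(4,-4,S); sL=100/29, sR=4; mL=66/29, mR=-216/29; mL+mR=-150/29 → advance -1; mR−mL=-282/29 → turn -1·90°
n=3: pose=(4,-3,W); sL=8, sR=200/9; mL=164/9, mR=-272/9; mL+mR=-12 → advance -1; mR−mL=-436/9 → turn -1·90°
n=4: pose=(5,-3,N); sL=25, sR=10; mL=-5/2, mR=-35; mL+mR=-75/2 → advance -1; mR−mL=-65/2 → turn -1·90°

0 25 10 -5/2 -35 5 -3 N
1 200/41 200/61 2100/2501 -20400/2501 5 -4 E
2 100/29 4 66/29 -216/29 4 -4 S
3 8 200/9 164/9 -272/9 4 -3 W
4 25 10 -5/2 -35 5 -3 N
final 5 -4 E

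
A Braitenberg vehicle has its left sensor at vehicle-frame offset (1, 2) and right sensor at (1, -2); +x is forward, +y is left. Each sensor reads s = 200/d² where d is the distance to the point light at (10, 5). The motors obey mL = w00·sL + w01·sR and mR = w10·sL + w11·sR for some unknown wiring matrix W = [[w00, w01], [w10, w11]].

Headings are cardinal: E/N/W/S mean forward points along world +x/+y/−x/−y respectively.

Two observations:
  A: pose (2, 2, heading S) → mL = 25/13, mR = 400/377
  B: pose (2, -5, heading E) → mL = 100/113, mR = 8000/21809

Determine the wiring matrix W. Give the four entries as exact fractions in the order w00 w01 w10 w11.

1/2 0 1/2 -1/2

obs A: pose=(2,2,S) → sL=50/13, sR=50/29, mL=25/13, mR=400/377
obs B: pose=(2,-5,E) → sL=200/113, sR=200/193, mL=100/113, mR=8000/21809
sensor matrix S = [[50/13, 50/29], [200/113, 200/193]]; det S = 7680000/8221993
solve [mL_A; mL_B] = S·[w00; w01] and [mR_A; mR_B] = S·[w10; w11]:
  w00 = 1/2, w01 = 0, w10 = 1/2, w11 = -1/2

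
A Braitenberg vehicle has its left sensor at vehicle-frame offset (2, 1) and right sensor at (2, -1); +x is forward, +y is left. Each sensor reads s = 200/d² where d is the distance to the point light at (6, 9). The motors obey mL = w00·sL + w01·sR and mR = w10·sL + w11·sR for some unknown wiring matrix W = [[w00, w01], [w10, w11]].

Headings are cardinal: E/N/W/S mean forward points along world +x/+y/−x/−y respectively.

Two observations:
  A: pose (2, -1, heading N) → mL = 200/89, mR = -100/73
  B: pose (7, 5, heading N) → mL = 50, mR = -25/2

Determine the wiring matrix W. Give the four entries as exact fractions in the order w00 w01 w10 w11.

1 0 0 -1/2

obs A: pose=(2,-1,N) → sL=200/89, sR=200/73, mL=200/89, mR=-100/73
obs B: pose=(7,5,N) → sL=50, sR=25, mL=50, mR=-25/2
sensor matrix S = [[200/89, 200/73], [50, 25]]; det S = -525000/6497
solve [mL_A; mL_B] = S·[w00; w01] and [mR_A; mR_B] = S·[w10; w11]:
  w00 = 1, w01 = 0, w10 = 0, w11 = -1/2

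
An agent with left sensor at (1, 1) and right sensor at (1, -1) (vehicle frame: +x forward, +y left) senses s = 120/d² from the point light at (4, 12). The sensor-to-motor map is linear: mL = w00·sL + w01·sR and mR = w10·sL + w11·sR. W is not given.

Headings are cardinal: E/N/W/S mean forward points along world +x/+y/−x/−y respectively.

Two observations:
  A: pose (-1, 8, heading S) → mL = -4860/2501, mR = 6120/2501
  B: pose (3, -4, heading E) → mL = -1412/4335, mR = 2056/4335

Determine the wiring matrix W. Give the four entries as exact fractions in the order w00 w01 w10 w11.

obs A: pose=(-1,8,S) → sL=120/41, sR=120/61, mL=-4860/2501, mR=6120/2501
obs B: pose=(3,-4,E) → sL=8/15, sR=120/289, mL=-1412/4335, mR=2056/4335
sensor matrix S = [[120/41, 120/61], [8/15, 120/289]]; det S = 120064/722789
solve [mL_A; mL_B] = S·[w00; w01] and [mR_A; mR_B] = S·[w10; w11]:
  w00 = -1, w01 = 1/2, w10 = 1/2, w11 = 1/2

-1 1/2 1/2 1/2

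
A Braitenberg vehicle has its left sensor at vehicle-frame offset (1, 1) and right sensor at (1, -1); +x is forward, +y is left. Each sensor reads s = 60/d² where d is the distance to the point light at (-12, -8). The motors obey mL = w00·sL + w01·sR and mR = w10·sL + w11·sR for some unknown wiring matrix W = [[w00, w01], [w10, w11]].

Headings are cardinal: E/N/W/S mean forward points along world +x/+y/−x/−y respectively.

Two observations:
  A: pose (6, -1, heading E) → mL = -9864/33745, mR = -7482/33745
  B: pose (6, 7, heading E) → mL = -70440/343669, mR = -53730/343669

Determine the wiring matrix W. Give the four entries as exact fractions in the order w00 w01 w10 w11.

-1 -1 -1/2 -1

obs A: pose=(6,-1,E) → sL=12/85, sR=60/397, mL=-9864/33745, mR=-7482/33745
obs B: pose=(6,7,E) → sL=60/617, sR=60/557, mL=-70440/343669, mR=-53730/343669
sensor matrix S = [[12/85, 60/397], [60/617, 60/557]]; det S = 1184256/2319422081
solve [mL_A; mL_B] = S·[w00; w01] and [mR_A; mR_B] = S·[w10; w11]:
  w00 = -1, w01 = -1, w10 = -1/2, w11 = -1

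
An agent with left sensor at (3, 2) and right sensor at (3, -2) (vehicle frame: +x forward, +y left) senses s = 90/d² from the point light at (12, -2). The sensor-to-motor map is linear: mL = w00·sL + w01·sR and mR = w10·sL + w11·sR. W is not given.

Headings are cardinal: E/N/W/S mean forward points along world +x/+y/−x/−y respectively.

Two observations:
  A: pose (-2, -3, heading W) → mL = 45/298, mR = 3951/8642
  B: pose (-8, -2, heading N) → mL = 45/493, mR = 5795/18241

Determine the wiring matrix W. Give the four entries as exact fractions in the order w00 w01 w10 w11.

1/2 0 1 1/2

obs A: pose=(-2,-3,W) → sL=45/149, sR=9/29, mL=45/298, mR=3951/8642
obs B: pose=(-8,-2,N) → sL=90/493, sR=10/37, mL=45/493, mR=5795/18241
sensor matrix S = [[45/149, 9/29], [90/493, 10/37]]; det S = 1968120/78819361
solve [mL_A; mL_B] = S·[w00; w01] and [mR_A; mR_B] = S·[w10; w11]:
  w00 = 1/2, w01 = 0, w10 = 1, w11 = 1/2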